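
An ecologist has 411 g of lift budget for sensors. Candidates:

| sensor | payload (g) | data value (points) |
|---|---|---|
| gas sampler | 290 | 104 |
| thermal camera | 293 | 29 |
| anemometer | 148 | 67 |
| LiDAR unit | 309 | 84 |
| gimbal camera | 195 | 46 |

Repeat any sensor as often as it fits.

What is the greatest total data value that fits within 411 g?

By data value per g: anemometer 0.45, gas sampler 0.36, LiDAR unit 0.27 lead.
Best packing: 2×anemometer — 296 g, 134 total.
That's the maximum — no swap from here does better than 134.

134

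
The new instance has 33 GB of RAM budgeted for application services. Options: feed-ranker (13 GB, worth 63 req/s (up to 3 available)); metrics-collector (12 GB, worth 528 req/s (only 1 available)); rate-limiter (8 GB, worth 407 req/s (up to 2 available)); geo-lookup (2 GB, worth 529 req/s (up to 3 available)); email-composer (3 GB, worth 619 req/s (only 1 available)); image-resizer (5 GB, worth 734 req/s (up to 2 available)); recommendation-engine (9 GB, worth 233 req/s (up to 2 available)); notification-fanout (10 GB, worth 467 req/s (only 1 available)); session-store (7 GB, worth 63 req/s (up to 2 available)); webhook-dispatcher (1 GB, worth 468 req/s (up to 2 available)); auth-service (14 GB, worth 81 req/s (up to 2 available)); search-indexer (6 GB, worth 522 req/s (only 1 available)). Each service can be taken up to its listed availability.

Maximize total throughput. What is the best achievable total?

5138

The ratio heuristic lands on 3×geo-lookup + email-composer + 2×image-resizer + 2×webhook-dispatcher + search-indexer (5132) but leaves 6 GB idle.
Dropping search-indexer frees 6 GB; slotting in metrics-collector (12 GB) lifts the total to 5138 at 33 GB.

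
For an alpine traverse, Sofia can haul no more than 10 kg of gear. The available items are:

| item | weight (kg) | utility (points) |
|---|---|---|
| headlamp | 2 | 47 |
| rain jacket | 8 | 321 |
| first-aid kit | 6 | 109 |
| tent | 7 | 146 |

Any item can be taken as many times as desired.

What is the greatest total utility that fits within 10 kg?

The ratio ordering already packs tightly: headlamp + rain jacket, 10 kg, 368.
No other feasible combination exceeds 368.

368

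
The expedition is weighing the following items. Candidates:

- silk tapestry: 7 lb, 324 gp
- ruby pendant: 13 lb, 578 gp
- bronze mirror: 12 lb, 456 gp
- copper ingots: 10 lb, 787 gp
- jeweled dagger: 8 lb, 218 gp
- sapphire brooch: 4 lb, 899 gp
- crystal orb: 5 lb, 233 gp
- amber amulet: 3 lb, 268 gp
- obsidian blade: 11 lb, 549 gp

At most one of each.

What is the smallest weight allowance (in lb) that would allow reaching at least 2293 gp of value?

Look for the lowest-weight combination reaching 2293.
copper ingots + sapphire brooch + amber amulet + obsidian blade reaches 2503 using 28 lb.
Any bundle with less than 28 lb falls short of 2293.

28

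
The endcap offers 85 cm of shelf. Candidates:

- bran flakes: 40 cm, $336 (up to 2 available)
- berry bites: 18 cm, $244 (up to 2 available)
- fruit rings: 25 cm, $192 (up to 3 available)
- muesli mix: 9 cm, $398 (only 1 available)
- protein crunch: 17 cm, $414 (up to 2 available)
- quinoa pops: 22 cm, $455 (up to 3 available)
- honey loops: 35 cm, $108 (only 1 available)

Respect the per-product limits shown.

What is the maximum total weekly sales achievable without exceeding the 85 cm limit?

Taking berry bites + muesli mix + 2×protein crunch + quinoa pops: 83 cm used, 1925 in weekly sales.
Every other selection either busts 85 cm or exceeds an availability limit or fails to beat 1925.

1925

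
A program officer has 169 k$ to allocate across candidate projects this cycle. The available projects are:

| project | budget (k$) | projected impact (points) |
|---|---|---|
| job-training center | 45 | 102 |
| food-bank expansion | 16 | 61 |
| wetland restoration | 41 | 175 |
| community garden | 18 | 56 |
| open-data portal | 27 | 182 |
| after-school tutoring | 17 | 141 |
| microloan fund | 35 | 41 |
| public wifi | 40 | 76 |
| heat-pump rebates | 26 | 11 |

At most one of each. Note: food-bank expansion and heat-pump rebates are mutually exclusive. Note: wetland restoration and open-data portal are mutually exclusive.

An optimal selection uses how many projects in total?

Best achievable projected impact is 618.
One optimal bundle: job-training center + food-bank expansion + community garden + open-data portal + after-school tutoring + public wifi (163 k$).
All optima have 6 projects.

6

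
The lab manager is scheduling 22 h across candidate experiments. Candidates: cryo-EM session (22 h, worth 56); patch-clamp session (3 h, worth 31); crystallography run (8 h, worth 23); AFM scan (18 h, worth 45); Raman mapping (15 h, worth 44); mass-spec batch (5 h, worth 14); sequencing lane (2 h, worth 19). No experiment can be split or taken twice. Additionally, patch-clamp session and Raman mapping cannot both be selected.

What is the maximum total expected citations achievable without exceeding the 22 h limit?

Density check — patch-clamp session 10.33, sequencing lane 9.50, Raman mapping 2.93 are the best per h.
Patch-clamp session + crystallography run + mass-spec batch + sequencing lane uses 18 of the 22 h and totals 87.
Runner-up Raman mapping + mass-spec batch + sequencing lane tops out at 77.

87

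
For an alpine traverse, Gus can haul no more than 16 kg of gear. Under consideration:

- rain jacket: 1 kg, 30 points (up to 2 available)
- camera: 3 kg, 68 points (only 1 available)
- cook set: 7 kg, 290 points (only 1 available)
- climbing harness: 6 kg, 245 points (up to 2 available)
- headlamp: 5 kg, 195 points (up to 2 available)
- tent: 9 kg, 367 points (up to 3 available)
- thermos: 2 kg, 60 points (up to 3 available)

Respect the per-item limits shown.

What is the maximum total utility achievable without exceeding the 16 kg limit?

657

Taking the top-ratio items first gives 2×rain jacket + cook set + climbing harness for 595 (15 kg).
Replace 2×rain jacket and climbing harness with tent: the trade gains 62 net, giving 657 at 16 kg.
Every other selection either busts 16 kg or exceeds an availability limit or fails to beat 657.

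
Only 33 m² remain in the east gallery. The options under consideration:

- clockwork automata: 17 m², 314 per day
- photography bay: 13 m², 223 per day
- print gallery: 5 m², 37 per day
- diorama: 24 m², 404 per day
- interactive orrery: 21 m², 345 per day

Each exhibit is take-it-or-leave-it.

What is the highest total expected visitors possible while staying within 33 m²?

Clockwork automata + photography bay uses 30 of the 33 m² and totals 537.
Next best is print gallery + diorama at 441 (29 m²) — short by 96.

537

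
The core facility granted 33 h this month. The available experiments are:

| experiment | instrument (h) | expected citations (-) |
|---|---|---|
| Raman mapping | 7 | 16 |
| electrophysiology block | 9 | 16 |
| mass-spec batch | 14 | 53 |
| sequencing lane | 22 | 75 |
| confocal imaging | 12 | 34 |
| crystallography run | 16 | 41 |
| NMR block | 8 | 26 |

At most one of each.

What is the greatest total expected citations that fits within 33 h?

By expected citations per h: mass-spec batch 3.79, sequencing lane 3.41, NMR block 3.25, confocal imaging 2.83 lead.
A density-first pass picks Raman mapping + mass-spec batch + NMR block — 95 at 29 h.
Dropping NMR block frees 8 h; slotting in confocal imaging (12 h) lifts the total to 103 at 33 h.

103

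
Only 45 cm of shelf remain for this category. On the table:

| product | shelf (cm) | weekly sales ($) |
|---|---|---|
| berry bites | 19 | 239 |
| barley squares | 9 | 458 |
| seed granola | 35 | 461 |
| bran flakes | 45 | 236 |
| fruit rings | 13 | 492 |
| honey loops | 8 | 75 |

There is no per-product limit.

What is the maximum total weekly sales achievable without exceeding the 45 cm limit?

2290

Density check — barley squares 50.89, fruit rings 37.85, seed granola 13.17, berry bites 12.58 are the best per cm.
Taking 5×barley squares: 45 cm used, 2290 in weekly sales.
No other feasible combination exceeds 2290.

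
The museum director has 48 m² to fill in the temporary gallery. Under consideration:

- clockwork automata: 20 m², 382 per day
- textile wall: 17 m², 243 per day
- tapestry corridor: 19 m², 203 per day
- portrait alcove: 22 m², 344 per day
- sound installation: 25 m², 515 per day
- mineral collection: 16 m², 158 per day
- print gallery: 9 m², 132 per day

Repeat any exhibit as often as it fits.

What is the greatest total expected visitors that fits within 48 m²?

Density check — sound installation 20.60, clockwork automata 19.10, portrait alcove 15.64, print gallery 14.67 are the best per m².
Taking clockwork automata + sound installation: 45 m² used, 897 in expected visitors.
That's the maximum — no swap from here does better than 897.

897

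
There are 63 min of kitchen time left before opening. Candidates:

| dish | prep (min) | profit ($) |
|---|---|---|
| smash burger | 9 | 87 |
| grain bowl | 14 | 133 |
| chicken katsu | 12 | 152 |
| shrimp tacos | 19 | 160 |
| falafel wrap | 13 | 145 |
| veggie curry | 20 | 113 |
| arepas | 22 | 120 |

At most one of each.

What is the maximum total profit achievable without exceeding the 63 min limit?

590

Filling by ratio: smash burger + grain bowl + chicken katsu + falafel wrap for 517, with 15 min left unused.
Replace smash burger with shrimp tacos: the trade gains 73 net, giving 590 at 58 min.
The closest alternative, grain bowl + chicken katsu + falafel wrap + arepas, reaches only 550.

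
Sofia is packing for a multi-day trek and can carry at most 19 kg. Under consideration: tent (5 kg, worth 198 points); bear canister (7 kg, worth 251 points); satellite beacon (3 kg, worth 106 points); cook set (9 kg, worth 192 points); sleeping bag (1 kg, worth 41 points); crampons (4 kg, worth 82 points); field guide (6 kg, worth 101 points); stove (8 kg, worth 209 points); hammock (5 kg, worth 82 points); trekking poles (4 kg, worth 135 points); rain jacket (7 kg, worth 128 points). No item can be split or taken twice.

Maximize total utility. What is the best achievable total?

690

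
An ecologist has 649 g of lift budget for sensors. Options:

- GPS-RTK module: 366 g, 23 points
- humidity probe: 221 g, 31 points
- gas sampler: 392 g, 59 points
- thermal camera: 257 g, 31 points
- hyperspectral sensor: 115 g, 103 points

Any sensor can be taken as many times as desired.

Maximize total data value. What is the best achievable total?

515

The ratio ordering already packs tightly: 5×hyperspectral sensor, 575 g, 515.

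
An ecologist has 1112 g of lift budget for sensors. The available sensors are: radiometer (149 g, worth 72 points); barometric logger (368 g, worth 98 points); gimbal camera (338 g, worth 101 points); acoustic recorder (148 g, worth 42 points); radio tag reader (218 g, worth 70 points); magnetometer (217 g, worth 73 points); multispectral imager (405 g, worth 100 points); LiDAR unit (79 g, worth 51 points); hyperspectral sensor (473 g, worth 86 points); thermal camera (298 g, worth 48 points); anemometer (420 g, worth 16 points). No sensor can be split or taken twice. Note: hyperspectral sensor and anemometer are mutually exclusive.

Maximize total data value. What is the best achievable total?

367

Taking radiometer + gimbal camera + radio tag reader + magnetometer + LiDAR unit: 1001 g used, 367 in data value.
Nothing else feasible within 1112 g beats 367.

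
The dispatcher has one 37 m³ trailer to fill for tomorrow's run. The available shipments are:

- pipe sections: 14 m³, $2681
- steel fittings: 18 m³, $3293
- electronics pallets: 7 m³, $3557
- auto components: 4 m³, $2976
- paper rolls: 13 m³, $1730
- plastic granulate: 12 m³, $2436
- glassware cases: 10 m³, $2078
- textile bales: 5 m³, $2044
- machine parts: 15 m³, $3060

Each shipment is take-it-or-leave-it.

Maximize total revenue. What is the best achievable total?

11870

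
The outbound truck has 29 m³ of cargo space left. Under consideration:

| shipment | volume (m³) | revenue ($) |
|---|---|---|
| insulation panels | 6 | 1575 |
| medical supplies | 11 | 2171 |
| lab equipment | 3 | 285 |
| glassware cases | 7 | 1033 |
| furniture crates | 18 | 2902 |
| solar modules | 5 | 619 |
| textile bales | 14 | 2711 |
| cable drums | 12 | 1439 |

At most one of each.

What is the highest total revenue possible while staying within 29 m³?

By revenue per m³: insulation panels 262.50, medical supplies 197.36, textile bales 193.64, furniture crates 161.22 lead.
Best packing: insulation panels + medical supplies + glassware cases + solar modules — 29 m³, 5398 total.
An exhaustive check of the 256 subsets confirms 5398.

5398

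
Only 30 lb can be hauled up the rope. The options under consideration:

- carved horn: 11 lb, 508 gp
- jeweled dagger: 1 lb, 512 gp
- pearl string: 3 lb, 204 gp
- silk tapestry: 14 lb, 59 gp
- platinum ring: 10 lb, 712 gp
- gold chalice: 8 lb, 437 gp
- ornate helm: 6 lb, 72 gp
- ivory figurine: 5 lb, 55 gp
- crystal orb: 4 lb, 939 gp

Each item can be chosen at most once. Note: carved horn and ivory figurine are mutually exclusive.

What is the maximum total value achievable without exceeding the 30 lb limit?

2875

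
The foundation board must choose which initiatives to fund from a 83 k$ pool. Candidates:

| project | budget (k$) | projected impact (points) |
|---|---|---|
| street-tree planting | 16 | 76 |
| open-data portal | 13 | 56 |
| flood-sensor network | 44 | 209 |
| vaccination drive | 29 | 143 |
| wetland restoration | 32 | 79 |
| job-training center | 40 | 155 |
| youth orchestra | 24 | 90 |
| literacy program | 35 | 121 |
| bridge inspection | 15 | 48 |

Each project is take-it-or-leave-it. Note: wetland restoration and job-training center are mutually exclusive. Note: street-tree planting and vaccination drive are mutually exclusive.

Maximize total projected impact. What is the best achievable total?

Open-data portal + flood-sensor network + youth orchestra uses 81 of the 83 k$ and totals 355.
Nothing else feasible within 83 k$ beats 355.

355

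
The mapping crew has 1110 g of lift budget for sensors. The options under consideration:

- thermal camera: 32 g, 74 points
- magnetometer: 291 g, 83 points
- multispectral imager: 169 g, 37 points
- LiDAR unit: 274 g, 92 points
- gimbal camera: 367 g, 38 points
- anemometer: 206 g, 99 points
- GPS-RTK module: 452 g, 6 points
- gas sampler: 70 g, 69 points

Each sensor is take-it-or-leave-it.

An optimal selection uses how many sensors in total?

6

The maximum data value within 1110 g is 454.
For example thermal camera + magnetometer + multispectral imager + LiDAR unit + anemometer + gas sampler achieves it, using 1042 g.
All optima have 6 sensors.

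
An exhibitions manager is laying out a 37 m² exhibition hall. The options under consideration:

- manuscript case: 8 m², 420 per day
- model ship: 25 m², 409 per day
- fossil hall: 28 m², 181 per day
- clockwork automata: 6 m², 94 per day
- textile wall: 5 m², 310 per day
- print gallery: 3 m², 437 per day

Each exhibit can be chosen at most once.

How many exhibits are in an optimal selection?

3

The maximum expected visitors within 37 m² is 1266.
For example manuscript case + model ship + print gallery achieves it, using 36 m².
Any selection reaching 1266 contains exactly 3 exhibits.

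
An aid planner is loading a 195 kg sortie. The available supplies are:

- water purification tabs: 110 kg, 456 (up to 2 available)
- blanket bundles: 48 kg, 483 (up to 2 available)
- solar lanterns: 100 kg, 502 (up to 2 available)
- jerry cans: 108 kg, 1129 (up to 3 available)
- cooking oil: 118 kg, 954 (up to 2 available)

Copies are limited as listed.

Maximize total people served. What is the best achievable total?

1612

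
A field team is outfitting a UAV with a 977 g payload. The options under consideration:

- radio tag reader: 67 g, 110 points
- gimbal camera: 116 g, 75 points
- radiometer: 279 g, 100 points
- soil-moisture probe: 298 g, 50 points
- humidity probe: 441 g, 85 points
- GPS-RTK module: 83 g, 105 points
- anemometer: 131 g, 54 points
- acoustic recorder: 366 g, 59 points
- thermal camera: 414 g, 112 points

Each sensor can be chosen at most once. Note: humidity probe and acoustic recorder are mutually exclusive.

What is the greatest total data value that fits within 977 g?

502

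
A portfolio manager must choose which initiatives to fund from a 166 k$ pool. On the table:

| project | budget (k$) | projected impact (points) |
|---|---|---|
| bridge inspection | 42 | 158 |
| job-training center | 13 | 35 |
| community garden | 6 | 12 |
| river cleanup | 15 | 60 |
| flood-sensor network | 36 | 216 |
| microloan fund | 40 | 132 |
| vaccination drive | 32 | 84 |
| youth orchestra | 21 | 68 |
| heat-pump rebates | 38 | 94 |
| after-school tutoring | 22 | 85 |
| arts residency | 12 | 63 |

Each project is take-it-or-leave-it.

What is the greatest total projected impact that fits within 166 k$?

697

The ratio heuristic lands on bridge inspection + job-training center + river cleanup + flood-sensor network + youth orchestra + after-school tutoring + arts residency (685) but leaves 5 k$ idle.
Replace job-training center and after-school tutoring with microloan fund: the trade gains 12 net, giving 697 at 166 k$.
Next best is bridge inspection + job-training center + flood-sensor network + microloan fund + after-school tutoring + arts residency at 689 (165 k$) — short by 8.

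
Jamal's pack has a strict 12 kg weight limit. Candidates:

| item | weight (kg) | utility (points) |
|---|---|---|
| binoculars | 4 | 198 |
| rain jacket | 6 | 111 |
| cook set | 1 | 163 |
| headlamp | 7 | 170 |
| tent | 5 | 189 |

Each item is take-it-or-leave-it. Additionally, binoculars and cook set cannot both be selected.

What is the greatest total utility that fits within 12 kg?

Density check — cook set 163.00, binoculars 49.50, tent 37.80 are the best per kg.
Rain jacket + cook set + tent uses 12 of the 12 kg and totals 463.

463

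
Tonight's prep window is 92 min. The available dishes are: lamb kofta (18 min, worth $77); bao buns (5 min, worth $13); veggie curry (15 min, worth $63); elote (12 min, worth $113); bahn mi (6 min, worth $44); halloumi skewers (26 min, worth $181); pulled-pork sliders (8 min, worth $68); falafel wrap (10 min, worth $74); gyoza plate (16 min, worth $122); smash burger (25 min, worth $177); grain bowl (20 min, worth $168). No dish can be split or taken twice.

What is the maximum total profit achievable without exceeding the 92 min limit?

Density check — elote 9.42, pulled-pork sliders 8.50, grain bowl 8.40, gyoza plate 7.62 are the best per min.
Greedy by ratio would take lamb kofta + elote + bahn mi + pulled-pork sliders + falafel wrap + gyoza plate + grain bowl: 90 min used, total 666.
Replace lamb kofta and bahn mi with halloumi skewers: the trade gains 60 net, giving 726 at 92 min.

726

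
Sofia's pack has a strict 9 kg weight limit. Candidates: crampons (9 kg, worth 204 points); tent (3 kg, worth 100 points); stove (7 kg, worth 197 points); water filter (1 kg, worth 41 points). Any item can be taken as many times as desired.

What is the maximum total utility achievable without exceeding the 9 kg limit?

Density check — water filter 41.00, tent 33.33, stove 28.14, crampons 22.67 are the best per kg.
Taking 9×water filter: 9 kg used, 369 in utility.
Every other selection either busts 9 kg or fails to beat 369.

369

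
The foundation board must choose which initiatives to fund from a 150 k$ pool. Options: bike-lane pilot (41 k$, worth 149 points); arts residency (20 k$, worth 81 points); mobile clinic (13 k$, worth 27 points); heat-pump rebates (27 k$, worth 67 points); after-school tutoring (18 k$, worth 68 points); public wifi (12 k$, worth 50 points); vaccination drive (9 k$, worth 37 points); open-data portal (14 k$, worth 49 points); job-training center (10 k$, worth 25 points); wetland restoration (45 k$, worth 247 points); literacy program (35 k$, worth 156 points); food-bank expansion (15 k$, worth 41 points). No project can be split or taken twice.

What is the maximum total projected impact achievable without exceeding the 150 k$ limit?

Greedy by ratio would take arts residency + after-school tutoring + public wifi + vaccination drive + job-training center + wetland restoration + literacy program: 149 k$ used, total 664.
Dropping after-school tutoring and public wifi and job-training center frees 40 k$; slotting in bike-lane pilot (41 k$) lifts the total to 670 at 150 k$.
Every other selection either busts 150 k$ or fails to beat 670.

670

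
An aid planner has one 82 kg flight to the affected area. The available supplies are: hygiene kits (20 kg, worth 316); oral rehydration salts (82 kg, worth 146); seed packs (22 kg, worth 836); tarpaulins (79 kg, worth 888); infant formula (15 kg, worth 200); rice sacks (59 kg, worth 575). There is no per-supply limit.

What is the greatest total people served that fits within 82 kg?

3×seed packs + infant formula uses 81 of the 82 kg and totals 2708.
Nothing else within 82 kg beats 2708.

2708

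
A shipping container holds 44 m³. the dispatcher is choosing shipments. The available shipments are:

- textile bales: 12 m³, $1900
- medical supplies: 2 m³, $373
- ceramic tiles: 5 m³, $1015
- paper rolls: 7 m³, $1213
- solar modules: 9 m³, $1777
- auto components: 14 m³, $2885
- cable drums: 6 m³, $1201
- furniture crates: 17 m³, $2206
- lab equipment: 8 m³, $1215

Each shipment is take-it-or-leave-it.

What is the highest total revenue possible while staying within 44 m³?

Filling by ratio: medical supplies + ceramic tiles + paper rolls + solar modules + auto components + cable drums for 8464, with 1 m³ left unused.
The 7 m³ tied up in paper rolls is better spent on lab equipment — total rises to 8466 (44 m³).
Runner-up medical supplies + ceramic tiles + paper rolls + solar modules + auto components + cable drums tops out at 8464.

8466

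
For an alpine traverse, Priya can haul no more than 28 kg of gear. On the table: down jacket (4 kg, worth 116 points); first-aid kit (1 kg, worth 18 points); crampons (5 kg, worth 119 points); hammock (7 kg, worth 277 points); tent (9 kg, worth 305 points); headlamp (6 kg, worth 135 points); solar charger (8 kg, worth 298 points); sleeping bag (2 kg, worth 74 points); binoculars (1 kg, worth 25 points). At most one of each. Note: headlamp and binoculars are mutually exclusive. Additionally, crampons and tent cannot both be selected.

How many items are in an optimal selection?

6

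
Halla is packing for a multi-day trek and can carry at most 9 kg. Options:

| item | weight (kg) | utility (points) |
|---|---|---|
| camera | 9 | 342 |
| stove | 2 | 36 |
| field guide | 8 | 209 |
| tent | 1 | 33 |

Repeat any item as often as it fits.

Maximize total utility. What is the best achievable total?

342

By utility per kg: camera 38.00, tent 33.00, field guide 26.12, stove 18.00 lead.
Camera uses 9 of the 9 kg and totals 342.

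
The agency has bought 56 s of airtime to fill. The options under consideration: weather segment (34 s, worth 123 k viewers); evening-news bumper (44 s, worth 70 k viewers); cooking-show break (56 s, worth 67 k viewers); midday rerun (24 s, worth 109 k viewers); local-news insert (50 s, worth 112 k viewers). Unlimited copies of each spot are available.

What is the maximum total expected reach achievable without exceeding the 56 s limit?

218

The ratio ordering already packs tightly: 2×midday rerun, 48 s, 218.
Nothing else within 56 s beats 218.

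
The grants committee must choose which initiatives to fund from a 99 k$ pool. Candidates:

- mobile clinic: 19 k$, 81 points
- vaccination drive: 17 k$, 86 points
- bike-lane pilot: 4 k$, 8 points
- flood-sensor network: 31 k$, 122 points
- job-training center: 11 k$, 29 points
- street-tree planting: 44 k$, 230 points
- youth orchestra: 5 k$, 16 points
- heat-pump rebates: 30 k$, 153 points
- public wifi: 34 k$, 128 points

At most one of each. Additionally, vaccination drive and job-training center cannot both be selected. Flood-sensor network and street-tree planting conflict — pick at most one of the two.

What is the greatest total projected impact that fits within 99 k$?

485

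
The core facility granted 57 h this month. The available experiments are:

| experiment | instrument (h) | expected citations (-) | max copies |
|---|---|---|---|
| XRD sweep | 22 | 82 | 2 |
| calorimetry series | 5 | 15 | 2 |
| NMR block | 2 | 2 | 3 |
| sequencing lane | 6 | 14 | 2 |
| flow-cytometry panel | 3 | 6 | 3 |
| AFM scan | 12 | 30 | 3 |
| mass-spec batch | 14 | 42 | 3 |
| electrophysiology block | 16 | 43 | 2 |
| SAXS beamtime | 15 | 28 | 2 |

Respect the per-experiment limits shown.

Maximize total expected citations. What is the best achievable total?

200

Density check — XRD sweep 3.73, calorimetry series 3.00, mass-spec batch 3.00, electrophysiology block 2.69 are the best per h.
Taking 2×XRD sweep + 2×calorimetry series + flow-cytometry panel: 57 h used, 200 in expected citations.
That's the maximum — no swap from here does better than 200.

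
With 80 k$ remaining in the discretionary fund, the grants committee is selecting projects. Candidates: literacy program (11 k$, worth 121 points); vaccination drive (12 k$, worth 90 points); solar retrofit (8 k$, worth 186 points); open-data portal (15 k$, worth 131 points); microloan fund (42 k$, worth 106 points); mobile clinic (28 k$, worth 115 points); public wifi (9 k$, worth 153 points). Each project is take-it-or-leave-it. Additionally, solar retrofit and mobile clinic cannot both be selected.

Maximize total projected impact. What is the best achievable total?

Taking literacy program + vaccination drive + solar retrofit + open-data portal + public wifi: 55 k$ used, 681 in projected impact.
Nothing else feasible within 80 k$ beats 681.

681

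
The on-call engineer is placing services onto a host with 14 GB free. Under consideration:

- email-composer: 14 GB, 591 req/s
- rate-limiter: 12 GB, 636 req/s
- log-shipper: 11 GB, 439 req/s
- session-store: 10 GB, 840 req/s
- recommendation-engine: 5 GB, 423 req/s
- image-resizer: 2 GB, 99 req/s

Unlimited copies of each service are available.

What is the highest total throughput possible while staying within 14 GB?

Ranking by ratio (throughput/GB): recommendation-engine 84.60, session-store 84.00, rate-limiter 53.00, image-resizer 49.50.
Best packing: 2×recommendation-engine + 2×image-resizer — 14 GB, 1044 total.
Every other selection either busts 14 GB or fails to beat 1044.

1044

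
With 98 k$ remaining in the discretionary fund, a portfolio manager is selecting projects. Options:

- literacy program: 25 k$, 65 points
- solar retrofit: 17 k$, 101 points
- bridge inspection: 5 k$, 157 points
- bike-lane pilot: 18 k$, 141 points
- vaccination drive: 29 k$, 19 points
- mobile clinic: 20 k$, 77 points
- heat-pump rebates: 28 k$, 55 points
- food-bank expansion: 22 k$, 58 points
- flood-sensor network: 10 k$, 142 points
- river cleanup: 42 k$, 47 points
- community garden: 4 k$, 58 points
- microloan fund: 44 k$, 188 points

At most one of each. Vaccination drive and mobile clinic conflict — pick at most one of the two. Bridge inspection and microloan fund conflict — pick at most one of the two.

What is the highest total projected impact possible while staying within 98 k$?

734

By projected impact per k$: bridge inspection 31.40, community garden 14.50, flood-sensor network 14.20 lead.
Best packing: solar retrofit + bridge inspection + bike-lane pilot + mobile clinic + food-bank expansion + flood-sensor network + community garden — 96 k$, 734 total.
The spare 2 k$ is too small for any remaining project, and no feasible exchange beats 734.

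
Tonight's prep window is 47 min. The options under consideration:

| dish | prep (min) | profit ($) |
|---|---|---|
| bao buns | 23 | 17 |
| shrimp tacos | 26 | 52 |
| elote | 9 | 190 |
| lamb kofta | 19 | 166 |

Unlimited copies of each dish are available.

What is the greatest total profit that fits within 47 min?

950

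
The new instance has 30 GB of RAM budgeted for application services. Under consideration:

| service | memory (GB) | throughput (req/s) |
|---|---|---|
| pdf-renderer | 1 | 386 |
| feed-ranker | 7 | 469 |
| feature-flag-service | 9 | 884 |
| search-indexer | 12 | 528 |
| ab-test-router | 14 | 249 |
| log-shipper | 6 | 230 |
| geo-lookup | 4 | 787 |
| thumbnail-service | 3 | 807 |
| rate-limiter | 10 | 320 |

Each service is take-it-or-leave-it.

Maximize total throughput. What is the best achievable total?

3563

Pdf-renderer + feed-ranker + feature-flag-service + log-shipper + geo-lookup + thumbnail-service uses 30 of the 30 GB and totals 3563.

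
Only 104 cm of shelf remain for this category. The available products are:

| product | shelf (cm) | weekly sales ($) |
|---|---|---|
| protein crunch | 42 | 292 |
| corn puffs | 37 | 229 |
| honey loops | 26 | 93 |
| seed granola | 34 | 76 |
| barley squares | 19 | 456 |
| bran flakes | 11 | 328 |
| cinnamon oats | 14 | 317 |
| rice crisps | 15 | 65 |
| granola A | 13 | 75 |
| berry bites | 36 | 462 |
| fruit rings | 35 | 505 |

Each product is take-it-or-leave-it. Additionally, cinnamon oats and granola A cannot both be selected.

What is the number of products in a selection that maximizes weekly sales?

4

The maximum weekly sales within 104 cm is 1751.
One optimal bundle: barley squares + bran flakes + berry bites + fruit rings (101 cm).
Any selection reaching 1751 contains exactly 4 products.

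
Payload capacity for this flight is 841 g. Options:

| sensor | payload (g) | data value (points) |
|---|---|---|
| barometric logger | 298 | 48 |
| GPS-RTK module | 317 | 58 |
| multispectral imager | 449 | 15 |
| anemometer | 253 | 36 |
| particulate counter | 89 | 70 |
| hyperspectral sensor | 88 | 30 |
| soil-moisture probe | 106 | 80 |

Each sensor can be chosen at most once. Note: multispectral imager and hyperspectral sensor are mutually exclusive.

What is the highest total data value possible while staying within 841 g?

Ranking by ratio (data value/g): particulate counter 0.79, soil-moisture probe 0.75, hyperspectral sensor 0.34, GPS-RTK module 0.18.
A density-first pass picks GPS-RTK module + particulate counter + hyperspectral sensor + soil-moisture probe — 238 at 600 g.
Dropping GPS-RTK module frees 317 g; slotting in barometric logger + anemometer (551 g) lifts the total to 264 at 834 g.

264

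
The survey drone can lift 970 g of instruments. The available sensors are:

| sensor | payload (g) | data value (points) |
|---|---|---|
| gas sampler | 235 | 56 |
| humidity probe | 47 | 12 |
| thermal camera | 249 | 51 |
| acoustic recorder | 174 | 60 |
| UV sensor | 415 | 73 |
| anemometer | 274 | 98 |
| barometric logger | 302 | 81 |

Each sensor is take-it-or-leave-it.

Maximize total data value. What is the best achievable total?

265

Filling by ratio: humidity probe + acoustic recorder + anemometer + barometric logger for 251, with 173 g left unused.
Replace humidity probe and barometric logger with gas sampler + thermal camera: the trade gains 14 net, giving 265 at 932 g.
Next best is humidity probe + acoustic recorder + anemometer + barometric logger at 251 (797 g) — short by 14.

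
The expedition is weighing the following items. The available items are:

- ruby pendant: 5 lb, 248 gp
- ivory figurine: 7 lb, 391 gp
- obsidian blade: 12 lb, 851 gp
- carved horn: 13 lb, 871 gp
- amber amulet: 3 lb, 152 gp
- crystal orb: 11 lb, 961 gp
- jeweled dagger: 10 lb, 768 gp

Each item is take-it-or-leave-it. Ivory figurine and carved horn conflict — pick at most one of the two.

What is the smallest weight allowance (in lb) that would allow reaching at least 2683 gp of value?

36

Need the lightest bundle worth ≥ 2683.
obsidian blade + carved horn + crystal orb reaches 2683 using 36 lb.
Any bundle with less than 36 lb falls short of 2683.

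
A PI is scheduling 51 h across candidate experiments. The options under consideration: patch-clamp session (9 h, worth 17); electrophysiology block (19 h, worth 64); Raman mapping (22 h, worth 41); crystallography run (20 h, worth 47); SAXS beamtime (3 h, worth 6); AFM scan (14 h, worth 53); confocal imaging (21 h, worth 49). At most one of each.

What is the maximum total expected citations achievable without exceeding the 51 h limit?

The ratio ordering already packs tightly: patch-clamp session + electrophysiology block + SAXS beamtime + AFM scan, 45 h, 140.

140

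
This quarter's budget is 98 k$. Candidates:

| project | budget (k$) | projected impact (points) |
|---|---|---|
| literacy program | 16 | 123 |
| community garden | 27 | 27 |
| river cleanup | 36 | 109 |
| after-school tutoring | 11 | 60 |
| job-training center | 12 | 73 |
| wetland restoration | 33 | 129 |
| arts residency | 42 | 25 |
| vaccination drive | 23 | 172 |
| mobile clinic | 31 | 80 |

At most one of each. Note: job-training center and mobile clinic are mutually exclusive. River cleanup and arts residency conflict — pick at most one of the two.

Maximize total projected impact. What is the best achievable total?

Literacy program + after-school tutoring + job-training center + wetland restoration + vaccination drive uses 95 of the 98 k$ and totals 557.
Every other selection either busts 98 k$ or breaks a pairing rule or fails to beat 557.

557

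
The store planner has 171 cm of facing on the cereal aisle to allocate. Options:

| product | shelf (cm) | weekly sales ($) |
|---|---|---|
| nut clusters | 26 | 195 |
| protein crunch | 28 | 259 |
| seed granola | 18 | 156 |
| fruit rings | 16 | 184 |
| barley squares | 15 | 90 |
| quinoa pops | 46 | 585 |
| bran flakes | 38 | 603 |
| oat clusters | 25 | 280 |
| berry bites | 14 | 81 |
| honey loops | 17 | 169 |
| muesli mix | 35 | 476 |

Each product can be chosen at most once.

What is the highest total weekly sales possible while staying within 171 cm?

Greedy by ratio would take fruit rings + quinoa pops + bran flakes + oat clusters + muesli mix: 160 cm used, total 2128.
Replace oat clusters with seed granola + honey loops: the trade gains 45 net, giving 2173 at 170 cm.
Runner-up nut clusters + quinoa pops + bran flakes + oat clusters + muesli mix tops out at 2139.

2173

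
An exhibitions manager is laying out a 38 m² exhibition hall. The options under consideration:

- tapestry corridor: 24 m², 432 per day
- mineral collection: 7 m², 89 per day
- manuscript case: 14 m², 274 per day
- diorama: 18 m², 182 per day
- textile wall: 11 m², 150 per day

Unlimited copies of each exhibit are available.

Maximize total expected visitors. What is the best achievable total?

706

Filling by ratio: mineral collection + 2×manuscript case for 637, with 3 m² left unused.
Dropping mineral collection and manuscript case frees 21 m²; slotting in tapestry corridor (24 m²) lifts the total to 706 at 38 m².
Nothing else within 38 m² beats 706.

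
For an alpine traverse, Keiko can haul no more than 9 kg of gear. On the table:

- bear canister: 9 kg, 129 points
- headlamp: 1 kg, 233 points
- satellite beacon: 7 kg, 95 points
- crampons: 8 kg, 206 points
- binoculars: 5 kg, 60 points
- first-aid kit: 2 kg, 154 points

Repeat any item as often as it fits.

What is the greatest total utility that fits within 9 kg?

9×headlamp uses 9 of the 9 kg and totals 2097.
No other feasible combination exceeds 2097.

2097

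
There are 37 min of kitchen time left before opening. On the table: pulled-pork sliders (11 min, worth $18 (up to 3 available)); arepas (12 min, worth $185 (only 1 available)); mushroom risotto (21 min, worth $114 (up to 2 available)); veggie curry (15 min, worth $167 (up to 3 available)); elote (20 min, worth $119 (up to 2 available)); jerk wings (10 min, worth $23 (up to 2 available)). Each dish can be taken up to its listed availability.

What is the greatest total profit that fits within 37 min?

Taking arepas + veggie curry + jerk wings: 37 min used, 375 in profit.
Every other selection either busts 37 min or exceeds an availability limit or fails to beat 375.

375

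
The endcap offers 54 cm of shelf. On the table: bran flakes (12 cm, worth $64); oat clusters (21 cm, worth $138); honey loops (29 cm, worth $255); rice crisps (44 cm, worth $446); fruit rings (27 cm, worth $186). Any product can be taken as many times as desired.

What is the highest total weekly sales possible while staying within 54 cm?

446

Best packing: rice crisps — 44 cm, 446 total.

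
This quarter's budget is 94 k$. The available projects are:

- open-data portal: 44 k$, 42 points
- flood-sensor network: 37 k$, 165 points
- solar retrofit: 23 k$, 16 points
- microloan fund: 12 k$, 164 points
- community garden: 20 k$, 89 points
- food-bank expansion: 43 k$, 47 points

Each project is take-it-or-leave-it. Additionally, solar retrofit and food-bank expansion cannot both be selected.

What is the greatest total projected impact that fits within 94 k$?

434

Best packing: flood-sensor network + solar retrofit + microloan fund + community garden — 92 k$, 434 total.
Next best is flood-sensor network + microloan fund + community garden at 418 (69 k$) — short by 16.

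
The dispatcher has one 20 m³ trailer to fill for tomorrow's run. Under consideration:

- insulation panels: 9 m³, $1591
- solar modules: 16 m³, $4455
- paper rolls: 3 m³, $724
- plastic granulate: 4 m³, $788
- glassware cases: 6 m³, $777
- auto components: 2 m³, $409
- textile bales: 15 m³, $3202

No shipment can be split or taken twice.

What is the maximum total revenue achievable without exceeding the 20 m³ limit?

Density check — solar modules 278.44, paper rolls 241.33, textile bales 213.47 are the best per m³.
Greedy by ratio would take solar modules + paper rolls: 19 m³ used, total 5179.
Replace paper rolls with plastic granulate: the trade gains 64 net, giving 5243 at 20 m³.
Next best is solar modules + paper rolls at 5179 (19 m³) — short by 64.

5243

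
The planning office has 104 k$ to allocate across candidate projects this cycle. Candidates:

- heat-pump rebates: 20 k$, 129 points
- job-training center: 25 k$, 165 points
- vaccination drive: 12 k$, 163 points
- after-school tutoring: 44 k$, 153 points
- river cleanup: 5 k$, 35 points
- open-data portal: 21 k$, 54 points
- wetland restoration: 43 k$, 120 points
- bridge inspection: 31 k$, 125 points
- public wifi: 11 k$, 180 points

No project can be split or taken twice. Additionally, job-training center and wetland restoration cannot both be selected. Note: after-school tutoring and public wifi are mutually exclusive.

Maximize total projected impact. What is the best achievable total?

797

Heat-pump rebates + job-training center + vaccination drive + river cleanup + bridge inspection + public wifi uses 104 of the 104 k$ and totals 797.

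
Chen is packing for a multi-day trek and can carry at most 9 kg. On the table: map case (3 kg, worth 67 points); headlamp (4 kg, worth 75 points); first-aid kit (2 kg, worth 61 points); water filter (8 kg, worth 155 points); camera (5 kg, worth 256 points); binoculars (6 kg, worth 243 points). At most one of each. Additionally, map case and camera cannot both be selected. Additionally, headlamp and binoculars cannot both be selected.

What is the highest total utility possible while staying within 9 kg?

By utility per kg: camera 51.20, binoculars 40.50, first-aid kit 30.50 lead.
The ratio heuristic lands on first-aid kit + camera (317) but leaves 2 kg idle.
Replace first-aid kit with headlamp: the trade gains 14 net, giving 331 at 9 kg.
Runner-up first-aid kit + camera tops out at 317.

331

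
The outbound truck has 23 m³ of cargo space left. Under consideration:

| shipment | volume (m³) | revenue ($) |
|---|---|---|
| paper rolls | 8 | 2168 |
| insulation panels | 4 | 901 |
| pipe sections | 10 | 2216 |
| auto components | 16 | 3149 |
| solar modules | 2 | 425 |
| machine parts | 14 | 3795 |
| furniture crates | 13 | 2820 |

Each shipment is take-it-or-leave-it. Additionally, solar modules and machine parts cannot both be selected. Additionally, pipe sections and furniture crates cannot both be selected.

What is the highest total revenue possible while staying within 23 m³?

5963

The ratio ordering already packs tightly: paper rolls + machine parts, 22 m³, 5963.
The closest alternative, paper rolls + solar modules + furniture crates, reaches only 5413.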